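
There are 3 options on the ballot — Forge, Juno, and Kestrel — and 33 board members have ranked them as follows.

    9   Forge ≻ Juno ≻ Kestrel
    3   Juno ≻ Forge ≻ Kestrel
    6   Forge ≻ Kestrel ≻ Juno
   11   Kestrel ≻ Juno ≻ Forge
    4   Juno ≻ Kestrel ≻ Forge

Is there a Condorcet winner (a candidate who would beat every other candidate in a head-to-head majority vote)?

Head-to-head results (33 voters total):
Forge vs Juno: Juno wins 18–15.
Forge vs Kestrel: Forge wins 18–15.
Juno vs Kestrel: Kestrel wins 17–16.
No candidate beats all others: Forge beats Kestrel beats Juno beats Forge, a majority cycle.

No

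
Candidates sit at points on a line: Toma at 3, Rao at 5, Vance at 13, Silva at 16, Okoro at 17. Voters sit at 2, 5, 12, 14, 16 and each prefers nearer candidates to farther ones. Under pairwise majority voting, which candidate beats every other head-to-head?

Vance

With single-peaked preferences on a line, the Condorcet winner is the candidate closest to the median voter.
The median voter (position 12) is closest to Vance at 13.
Check: Vance vs Toma — voters closer to Vance: 3 of 5.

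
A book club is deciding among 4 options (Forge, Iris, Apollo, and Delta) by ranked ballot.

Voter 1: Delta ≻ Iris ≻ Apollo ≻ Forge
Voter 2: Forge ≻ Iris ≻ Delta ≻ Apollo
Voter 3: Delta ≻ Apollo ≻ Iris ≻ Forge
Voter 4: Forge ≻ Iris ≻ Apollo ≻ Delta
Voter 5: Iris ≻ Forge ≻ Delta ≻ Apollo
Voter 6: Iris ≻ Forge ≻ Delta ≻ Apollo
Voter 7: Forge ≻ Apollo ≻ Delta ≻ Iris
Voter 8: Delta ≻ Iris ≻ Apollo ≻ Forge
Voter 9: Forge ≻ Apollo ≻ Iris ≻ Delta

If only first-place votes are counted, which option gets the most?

First-place vote totals:
  Forge: 4
  Iris: 2
  Apollo: 0
  Delta: 3
Forge has the most first-place votes.

Forge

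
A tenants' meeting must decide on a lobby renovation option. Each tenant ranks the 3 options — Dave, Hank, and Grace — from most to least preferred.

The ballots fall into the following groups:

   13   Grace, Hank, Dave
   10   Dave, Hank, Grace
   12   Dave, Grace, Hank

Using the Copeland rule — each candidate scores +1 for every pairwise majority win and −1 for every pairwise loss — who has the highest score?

Pairwise results:
  Dave vs Hank: Dave wins 22–13.
  Dave vs Grace: Dave wins 22–13.
  Hank vs Grace: Grace wins 25–10.
Copeland scores (wins − losses):
  Dave: 2 − 0 = 2
  Hank: 0 − 2 = -2
  Grace: 1 − 1 = 0
Dave has the best Copeland score.

Dave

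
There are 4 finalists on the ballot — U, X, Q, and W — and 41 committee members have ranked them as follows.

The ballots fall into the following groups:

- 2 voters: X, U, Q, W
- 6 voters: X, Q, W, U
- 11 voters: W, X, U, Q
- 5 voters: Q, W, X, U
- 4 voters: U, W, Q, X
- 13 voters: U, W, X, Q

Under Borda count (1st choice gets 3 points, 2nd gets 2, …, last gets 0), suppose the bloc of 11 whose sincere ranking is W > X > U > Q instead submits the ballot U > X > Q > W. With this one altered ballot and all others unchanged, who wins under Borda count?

Borda totals with the altered ballot: U 88, X 64, Q 44, W 50.
The switch changes the winner from W to U.

U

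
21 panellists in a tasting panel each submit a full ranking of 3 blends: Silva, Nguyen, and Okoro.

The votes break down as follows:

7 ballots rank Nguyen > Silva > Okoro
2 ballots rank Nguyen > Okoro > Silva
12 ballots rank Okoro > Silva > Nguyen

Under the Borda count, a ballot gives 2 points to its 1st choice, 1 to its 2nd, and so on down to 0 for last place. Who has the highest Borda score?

Okoro

Borda scores:
  Silva: 7·1 + 2·0 + 12·1 = 19
  Nguyen: 7·2 + 2·2 + 12·0 = 18
  Okoro: 7·0 + 2·1 + 12·2 = 26
Okoro has the highest total.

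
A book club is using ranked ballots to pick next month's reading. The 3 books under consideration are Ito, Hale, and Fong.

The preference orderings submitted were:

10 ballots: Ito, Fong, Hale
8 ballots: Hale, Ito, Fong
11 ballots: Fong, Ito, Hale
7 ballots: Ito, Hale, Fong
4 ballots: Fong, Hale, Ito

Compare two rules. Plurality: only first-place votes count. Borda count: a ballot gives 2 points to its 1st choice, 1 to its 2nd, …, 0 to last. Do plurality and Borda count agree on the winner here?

Plurality first-place counts: Ito 17, Hale 8, Fong 15 → Ito.
Borda totals: Ito 53, Hale 27, Fong 40 → Ito.
The two rules agree on Ito.

Yes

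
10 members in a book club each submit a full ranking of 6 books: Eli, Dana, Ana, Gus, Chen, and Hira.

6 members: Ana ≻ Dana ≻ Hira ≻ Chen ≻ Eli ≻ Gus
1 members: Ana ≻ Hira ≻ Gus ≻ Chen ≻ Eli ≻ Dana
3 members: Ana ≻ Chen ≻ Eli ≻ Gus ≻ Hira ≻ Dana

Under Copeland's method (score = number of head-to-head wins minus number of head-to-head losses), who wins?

Pairwise results:
  Eli vs Dana: Dana wins 6–4.
  Eli vs Ana: Ana wins 10–0.
  Eli vs Gus: Eli wins 9–1.
  Eli vs Chen: Chen wins 10–0.
  Eli vs Hira: Hira wins 7–3.
  Dana vs Ana: Ana wins 10–0.
  Dana vs Gus: Dana wins 6–4.
  Dana vs Chen: Dana wins 6–4.
  Dana vs Hira: Dana wins 6–4.
  Ana vs Gus: Ana wins 10–0.
  Ana vs Chen: Ana wins 10–0.
  Ana vs Hira: Ana wins 10–0.
  Gus vs Chen: Chen wins 9–1.
  Gus vs Hira: Hira wins 7–3.
  Chen vs Hira: Hira wins 7–3.
Copeland scores (wins − losses):
  Eli: 1 − 4 = -3
  Dana: 4 − 1 = 3
  Ana: 5 − 0 = 5
  Gus: 0 − 5 = -5
  Chen: 2 − 3 = -1
  Hira: 3 − 2 = 1
Ana has the best Copeland score.

Ana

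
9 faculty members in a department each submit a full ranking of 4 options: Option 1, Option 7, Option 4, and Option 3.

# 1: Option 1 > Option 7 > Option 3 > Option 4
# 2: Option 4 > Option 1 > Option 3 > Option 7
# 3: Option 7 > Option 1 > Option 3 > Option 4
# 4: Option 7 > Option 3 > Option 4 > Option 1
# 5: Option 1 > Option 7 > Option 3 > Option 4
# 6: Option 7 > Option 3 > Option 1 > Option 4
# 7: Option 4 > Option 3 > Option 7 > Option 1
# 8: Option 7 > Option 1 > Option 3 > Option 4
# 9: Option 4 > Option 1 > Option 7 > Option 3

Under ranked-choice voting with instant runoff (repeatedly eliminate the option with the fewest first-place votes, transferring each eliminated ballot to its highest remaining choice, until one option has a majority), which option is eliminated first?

Round 1: Option 7 4, Option 4 3, Option 1 2, Option 3 0. Option 3 has the fewest and is eliminated.
Round 2: Option 7 4, Option 4 3, Option 1 2. Option 1 has the fewest and is eliminated.
Round 3: Option 7 6, Option 4 3. Option 7 has a majority.

Option 3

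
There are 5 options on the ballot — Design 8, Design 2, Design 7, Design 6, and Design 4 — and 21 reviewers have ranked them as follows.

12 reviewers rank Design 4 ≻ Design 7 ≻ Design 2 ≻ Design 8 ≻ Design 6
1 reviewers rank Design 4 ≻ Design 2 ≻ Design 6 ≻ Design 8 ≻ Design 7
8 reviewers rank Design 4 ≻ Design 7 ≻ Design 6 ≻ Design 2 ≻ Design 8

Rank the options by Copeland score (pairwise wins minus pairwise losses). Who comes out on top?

Pairwise results:
  Design 8 vs Design 2: Design 2 wins 21–0.
  Design 8 vs Design 7: Design 7 wins 20–1.
  Design 8 vs Design 6: Design 8 wins 12–9.
  Design 8 vs Design 4: Design 4 wins 21–0.
  Design 2 vs Design 7: Design 7 wins 20–1.
  Design 2 vs Design 6: Design 2 wins 13–8.
  Design 2 vs Design 4: Design 4 wins 21–0.
  Design 7 vs Design 6: Design 7 wins 20–1.
  Design 7 vs Design 4: Design 4 wins 21–0.
  Design 6 vs Design 4: Design 4 wins 21–0.
Copeland scores (wins − losses):
  Design 8: 1 − 3 = -2
  Design 2: 2 − 2 = 0
  Design 7: 3 − 1 = 2
  Design 6: 0 − 4 = -4
  Design 4: 4 − 0 = 4
Design 4 has the best Copeland score.

Design 4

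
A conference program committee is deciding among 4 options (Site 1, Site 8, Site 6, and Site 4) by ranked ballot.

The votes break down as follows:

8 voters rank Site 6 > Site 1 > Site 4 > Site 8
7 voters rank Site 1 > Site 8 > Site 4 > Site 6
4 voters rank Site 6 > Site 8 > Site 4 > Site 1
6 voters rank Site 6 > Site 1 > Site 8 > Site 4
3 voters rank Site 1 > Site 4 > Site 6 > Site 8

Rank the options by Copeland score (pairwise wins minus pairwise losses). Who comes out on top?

Site 6

Pairwise results:
  Site 1 vs Site 8: Site 1 wins 24–4.
  Site 1 vs Site 6: Site 6 wins 18–10.
  Site 1 vs Site 4: Site 1 wins 24–4.
  Site 8 vs Site 6: Site 6 wins 21–7.
  Site 8 vs Site 4: Site 8 wins 17–11.
  Site 6 vs Site 4: Site 6 wins 18–10.
Copeland scores (wins − losses):
  Site 1: 2 − 1 = 1
  Site 8: 1 − 2 = -1
  Site 6: 3 − 0 = 3
  Site 4: 0 − 3 = -3
Site 6 has the best Copeland score.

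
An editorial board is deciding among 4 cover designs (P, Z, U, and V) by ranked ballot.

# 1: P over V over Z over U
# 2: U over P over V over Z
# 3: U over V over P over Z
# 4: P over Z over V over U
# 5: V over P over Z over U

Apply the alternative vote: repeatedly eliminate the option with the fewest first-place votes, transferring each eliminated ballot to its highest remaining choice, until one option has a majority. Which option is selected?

Round 1: P 2, U 2, V 1, Z 0. Z has the fewest and is eliminated.
Round 2: P 2, U 2, V 1. V has the fewest and is eliminated.
Round 3: P 3, U 2. P has a majority.

P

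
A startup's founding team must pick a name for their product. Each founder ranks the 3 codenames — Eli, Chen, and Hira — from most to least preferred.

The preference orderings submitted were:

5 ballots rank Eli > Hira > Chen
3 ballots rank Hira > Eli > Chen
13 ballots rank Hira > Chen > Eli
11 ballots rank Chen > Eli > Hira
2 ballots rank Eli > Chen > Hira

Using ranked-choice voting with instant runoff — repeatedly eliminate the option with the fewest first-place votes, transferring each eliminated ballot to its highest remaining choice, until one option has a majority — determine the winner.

Round 1: Hira 16, Chen 11, Eli 7. Eli has the fewest and is eliminated.
Round 2: Hira 21, Chen 13. Hira has a majority.

Hira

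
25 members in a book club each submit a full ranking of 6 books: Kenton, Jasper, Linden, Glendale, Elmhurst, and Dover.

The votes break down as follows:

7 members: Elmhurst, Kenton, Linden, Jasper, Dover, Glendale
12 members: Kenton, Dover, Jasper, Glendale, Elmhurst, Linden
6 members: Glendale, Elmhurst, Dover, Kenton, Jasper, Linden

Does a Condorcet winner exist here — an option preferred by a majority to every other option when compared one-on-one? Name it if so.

There is no Condorcet winner

Head-to-head results (25 voters total):
Kenton vs Jasper: Kenton wins 25–0.
Kenton vs Linden: Kenton wins 25–0.
Kenton vs Glendale: Kenton wins 19–6.
Kenton vs Elmhurst: Elmhurst wins 13–12.
Kenton vs Dover: Kenton wins 19–6.
Jasper vs Linden: Jasper wins 18–7.
Jasper vs Glendale: Jasper wins 19–6.
Jasper vs Elmhurst: Elmhurst wins 13–12.
Jasper vs Dover: Dover wins 18–7.
Linden vs Glendale: Glendale wins 18–7.
Linden vs Elmhurst: Elmhurst wins 25–0.
Linden vs Dover: Dover wins 18–7.
Glendale vs Elmhurst: Glendale wins 18–7.
Glendale vs Dover: Dover wins 19–6.
Elmhurst vs Dover: Elmhurst wins 13–12.
No candidate beats all others: Kenton beats Glendale beats Elmhurst beats Kenton, a majority cycle.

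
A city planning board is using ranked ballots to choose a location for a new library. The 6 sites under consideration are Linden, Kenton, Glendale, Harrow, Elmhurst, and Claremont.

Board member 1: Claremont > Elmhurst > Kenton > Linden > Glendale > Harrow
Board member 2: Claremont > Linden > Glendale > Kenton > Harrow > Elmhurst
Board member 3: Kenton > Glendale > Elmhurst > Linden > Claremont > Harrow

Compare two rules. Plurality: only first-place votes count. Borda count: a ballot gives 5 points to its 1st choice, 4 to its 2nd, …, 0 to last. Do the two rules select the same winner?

Plurality first-place counts: Linden 0, Kenton 1, Glendale 0, Harrow 0, Elmhurst 0, Claremont 2 → Claremont.
Borda totals: Linden 8, Kenton 10, Glendale 8, Harrow 1, Elmhurst 7, Claremont 11 → Claremont.
The two rules agree on Claremont.

Yes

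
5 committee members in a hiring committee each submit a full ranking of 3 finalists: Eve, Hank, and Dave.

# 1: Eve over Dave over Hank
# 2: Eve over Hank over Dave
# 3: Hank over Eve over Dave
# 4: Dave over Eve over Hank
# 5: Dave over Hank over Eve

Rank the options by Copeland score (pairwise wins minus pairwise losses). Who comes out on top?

Eve

Pairwise results:
  Eve vs Hank: Eve wins 3–2.
  Eve vs Dave: Eve wins 3–2.
  Hank vs Dave: Dave wins 3–2.
Copeland scores (wins − losses):
  Eve: 2 − 0 = 2
  Hank: 0 − 2 = -2
  Dave: 1 − 1 = 0
Eve has the best Copeland score.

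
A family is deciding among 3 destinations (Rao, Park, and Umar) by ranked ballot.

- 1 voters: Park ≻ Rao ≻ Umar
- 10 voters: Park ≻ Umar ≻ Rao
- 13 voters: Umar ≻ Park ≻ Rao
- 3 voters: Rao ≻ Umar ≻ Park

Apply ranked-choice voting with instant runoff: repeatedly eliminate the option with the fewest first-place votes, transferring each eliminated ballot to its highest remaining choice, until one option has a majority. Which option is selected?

Umar

Round 1: Umar 13, Park 11, Rao 3. Rao has the fewest and is eliminated.
Round 2: Umar 16, Park 11. Umar has a majority.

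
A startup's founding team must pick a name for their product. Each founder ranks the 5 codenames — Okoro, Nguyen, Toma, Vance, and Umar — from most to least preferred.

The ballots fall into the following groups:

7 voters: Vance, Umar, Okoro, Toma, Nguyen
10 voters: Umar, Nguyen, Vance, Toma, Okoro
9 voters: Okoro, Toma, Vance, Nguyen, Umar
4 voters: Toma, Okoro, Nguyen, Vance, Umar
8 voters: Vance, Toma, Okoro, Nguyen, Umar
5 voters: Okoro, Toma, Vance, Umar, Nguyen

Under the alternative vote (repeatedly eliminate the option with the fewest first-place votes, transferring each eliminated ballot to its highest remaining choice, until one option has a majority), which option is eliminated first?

Nguyen

Round 1: Vance 15, Okoro 14, Umar 10, Toma 4, Nguyen 0. Nguyen has the fewest and is eliminated.
Round 2: Vance 15, Okoro 14, Umar 10, Toma 4. Toma has the fewest and is eliminated.
Round 3: Okoro 18, Vance 15, Umar 10. Umar has the fewest and is eliminated.
Round 4: Vance 25, Okoro 18. Vance has a majority.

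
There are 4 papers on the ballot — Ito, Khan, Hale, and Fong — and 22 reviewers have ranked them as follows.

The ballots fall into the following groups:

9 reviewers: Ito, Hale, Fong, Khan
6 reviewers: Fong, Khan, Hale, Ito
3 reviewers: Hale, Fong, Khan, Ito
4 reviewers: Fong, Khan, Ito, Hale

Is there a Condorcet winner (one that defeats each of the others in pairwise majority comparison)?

No

Head-to-head results (22 voters total):
Ito vs Khan: Khan wins 13–9.
Ito vs Hale: Ito wins 13–9.
Ito vs Fong: Fong wins 13–9.
Khan vs Hale: Hale wins 12–10.
Khan vs Fong: Fong wins 22–0.
Hale vs Fong: Hale wins 12–10.
No candidate beats all others: Ito beats Hale beats Khan beats Ito, a majority cycle.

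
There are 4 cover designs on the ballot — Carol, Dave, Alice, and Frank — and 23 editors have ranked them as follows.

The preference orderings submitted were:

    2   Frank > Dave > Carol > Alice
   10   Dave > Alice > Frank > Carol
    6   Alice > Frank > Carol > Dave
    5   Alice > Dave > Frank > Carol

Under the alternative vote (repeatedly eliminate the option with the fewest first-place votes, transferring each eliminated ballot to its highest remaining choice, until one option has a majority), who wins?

Dave

Round 1: Alice 11, Dave 10, Frank 2, Carol 0. Carol has the fewest and is eliminated.
Round 2: Alice 11, Dave 10, Frank 2. Frank has the fewest and is eliminated.
Round 3: Dave 12, Alice 11. Dave has a majority.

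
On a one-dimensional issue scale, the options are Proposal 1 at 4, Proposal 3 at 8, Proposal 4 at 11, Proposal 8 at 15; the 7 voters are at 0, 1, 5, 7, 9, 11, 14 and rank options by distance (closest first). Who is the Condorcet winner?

Proposal 3

With single-peaked preferences on a line, the Condorcet winner is the candidate closest to the median voter.
The median voter (position 7) is closest to Proposal 3 at 8.
Check: Proposal 3 vs Proposal 8 — voters closer to Proposal 3: 6 of 7.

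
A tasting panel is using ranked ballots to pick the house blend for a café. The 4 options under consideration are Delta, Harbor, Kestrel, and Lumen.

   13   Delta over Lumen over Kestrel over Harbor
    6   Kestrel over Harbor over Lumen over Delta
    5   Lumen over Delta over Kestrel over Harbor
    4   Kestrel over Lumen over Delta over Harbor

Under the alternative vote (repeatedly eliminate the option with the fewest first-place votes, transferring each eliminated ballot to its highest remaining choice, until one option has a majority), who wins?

Round 1: Delta 13, Kestrel 10, Lumen 5, Harbor 0. Harbor has the fewest and is eliminated.
Round 2: Delta 13, Kestrel 10, Lumen 5. Lumen has the fewest and is eliminated.
Round 3: Delta 18, Kestrel 10. Delta has a majority.

Delta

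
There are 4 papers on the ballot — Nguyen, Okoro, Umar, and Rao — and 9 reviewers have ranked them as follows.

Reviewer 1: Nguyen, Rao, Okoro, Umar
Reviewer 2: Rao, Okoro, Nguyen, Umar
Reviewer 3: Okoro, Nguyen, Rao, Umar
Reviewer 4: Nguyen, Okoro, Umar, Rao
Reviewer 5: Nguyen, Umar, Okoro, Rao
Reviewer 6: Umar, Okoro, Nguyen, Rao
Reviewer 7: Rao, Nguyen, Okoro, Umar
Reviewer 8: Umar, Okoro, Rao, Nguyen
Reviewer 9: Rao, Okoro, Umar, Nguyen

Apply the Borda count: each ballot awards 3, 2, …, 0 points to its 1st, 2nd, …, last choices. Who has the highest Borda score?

Okoro

Borda scores:
  Nguyen: 3 + 1 + 2 + 3 + 3 + 1 + 2 + 0 + 0 = 15
  Okoro: 1 + 2 + 3 + 2 + 1 + 2 + 1 + 2 + 2 = 16
  Umar: 0 + 0 + 0 + 1 + 2 + 3 + 0 + 3 + 1 = 10
  Rao: 2 + 3 + 1 + 0 + 0 + 0 + 3 + 1 + 3 = 13
Okoro has the highest total.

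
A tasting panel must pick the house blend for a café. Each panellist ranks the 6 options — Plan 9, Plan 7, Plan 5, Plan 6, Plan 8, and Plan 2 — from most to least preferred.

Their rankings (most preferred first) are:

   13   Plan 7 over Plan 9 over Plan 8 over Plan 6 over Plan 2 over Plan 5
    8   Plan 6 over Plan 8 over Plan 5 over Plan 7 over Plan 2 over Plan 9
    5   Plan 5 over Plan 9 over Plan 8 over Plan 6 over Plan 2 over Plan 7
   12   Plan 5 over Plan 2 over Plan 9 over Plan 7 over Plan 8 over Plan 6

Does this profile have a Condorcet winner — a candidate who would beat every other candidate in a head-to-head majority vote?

No

Head-to-head results (38 voters total):
Plan 9 vs Plan 7: Plan 7 wins 21–17.
Plan 9 vs Plan 5: Plan 5 wins 25–13.
Plan 9 vs Plan 6: Plan 9 wins 30–8.
Plan 9 vs Plan 8: Plan 9 wins 30–8.
Plan 9 vs Plan 2: Plan 2 wins 20–18.
Plan 7 vs Plan 5: Plan 5 wins 25–13.
Plan 7 vs Plan 6: Plan 7 wins 25–13.
Plan 7 vs Plan 8: Plan 7 wins 25–13.
Plan 7 vs Plan 2: Plan 7 wins 21–17.
Plan 5 vs Plan 6: Plan 6 wins 21–17.
Plan 5 vs Plan 8: Plan 8 wins 21–17.
Plan 5 vs Plan 2: Plan 5 wins 25–13.
Plan 6 vs Plan 8: Plan 8 wins 30–8.
Plan 6 vs Plan 2: Plan 6 wins 26–12.
Plan 8 vs Plan 2: Plan 8 wins 26–12.
No candidate beats all others: Plan 9 beats Plan 6 beats Plan 5 beats Plan 9, a majority cycle.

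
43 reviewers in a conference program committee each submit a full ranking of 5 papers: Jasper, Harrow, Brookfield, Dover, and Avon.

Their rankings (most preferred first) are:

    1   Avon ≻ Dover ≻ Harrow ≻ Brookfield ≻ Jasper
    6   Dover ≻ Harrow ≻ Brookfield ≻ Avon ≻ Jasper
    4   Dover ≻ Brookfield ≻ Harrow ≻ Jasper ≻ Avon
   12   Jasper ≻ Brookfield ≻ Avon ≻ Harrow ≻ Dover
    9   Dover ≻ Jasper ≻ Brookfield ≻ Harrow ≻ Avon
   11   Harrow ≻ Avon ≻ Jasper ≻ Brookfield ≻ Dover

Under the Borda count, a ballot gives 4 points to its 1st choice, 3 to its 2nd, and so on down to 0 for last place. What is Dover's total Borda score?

79

Borda scores:
  Jasper: 0 + 6·0 + 4·1 + 12·4 + 9·3 + 11·2 = 101
  Harrow: 2 + 6·3 + 4·2 + 12·1 + 9·1 + 11·4 = 93
  Brookfield: 1 + 6·2 + 4·3 + 12·3 + 9·2 + 11·1 = 90
  Dover: 3 + 6·4 + 4·4 + 12·0 + 9·4 + 11·0 = 79
  Avon: 4 + 6·1 + 4·0 + 12·2 + 9·0 + 11·3 = 67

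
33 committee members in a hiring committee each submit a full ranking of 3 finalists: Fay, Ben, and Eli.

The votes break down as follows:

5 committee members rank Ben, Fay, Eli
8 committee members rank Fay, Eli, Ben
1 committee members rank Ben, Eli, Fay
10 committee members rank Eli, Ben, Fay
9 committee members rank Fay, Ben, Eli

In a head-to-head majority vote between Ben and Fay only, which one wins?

Fay

Ballots ranking Ben above Fay: 5+1+10 = 16.
Ballots ranking Fay above Ben: 8+9 = 17.
Fay wins the head-to-head, 17–16.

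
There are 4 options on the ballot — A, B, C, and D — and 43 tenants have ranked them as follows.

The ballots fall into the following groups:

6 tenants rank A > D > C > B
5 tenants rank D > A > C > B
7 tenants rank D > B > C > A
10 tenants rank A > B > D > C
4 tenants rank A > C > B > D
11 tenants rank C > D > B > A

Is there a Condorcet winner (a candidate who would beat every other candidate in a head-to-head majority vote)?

Head-to-head results (43 voters total):
A vs B: A wins 25–18.
A vs C: A wins 25–18.
A vs D: D wins 23–20.
B vs C: C wins 26–17.
B vs D: D wins 29–14.
C vs D: D wins 28–15.
D beats each rival — A (23–20), B (29–14), C (28–15) — so D is the Condorcet winner.

Yes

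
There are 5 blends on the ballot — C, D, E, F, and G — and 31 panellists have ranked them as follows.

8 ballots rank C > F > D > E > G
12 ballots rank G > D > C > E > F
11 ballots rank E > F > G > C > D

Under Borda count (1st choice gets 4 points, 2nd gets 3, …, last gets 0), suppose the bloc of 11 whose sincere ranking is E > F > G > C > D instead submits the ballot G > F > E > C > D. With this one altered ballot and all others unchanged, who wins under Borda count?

Borda totals with the altered ballot: C 67, D 52, E 42, F 57, G 92.
The winner is unchanged: still G.

G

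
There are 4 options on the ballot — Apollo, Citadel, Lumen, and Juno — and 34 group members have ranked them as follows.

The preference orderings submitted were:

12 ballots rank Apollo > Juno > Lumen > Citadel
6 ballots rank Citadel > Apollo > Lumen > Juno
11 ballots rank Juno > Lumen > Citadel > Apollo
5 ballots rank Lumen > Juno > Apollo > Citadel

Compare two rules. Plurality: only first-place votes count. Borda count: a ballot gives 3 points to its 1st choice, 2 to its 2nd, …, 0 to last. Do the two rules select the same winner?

No

Plurality first-place counts: Apollo 12, Citadel 6, Lumen 5, Juno 11 → Apollo.
Borda totals: Apollo 53, Citadel 29, Lumen 55, Juno 67 → Juno.
The two rules disagree: plurality picks Apollo, Borda picks Juno.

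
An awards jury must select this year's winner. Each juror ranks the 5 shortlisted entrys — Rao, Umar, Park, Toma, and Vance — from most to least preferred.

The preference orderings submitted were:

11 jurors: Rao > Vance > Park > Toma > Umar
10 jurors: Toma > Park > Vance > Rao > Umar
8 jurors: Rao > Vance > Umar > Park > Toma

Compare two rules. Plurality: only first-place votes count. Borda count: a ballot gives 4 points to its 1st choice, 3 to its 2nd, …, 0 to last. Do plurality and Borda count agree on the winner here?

Yes

Plurality first-place counts: Rao 19, Umar 0, Park 0, Toma 10, Vance 0 → Rao.
Borda totals: Rao 86, Umar 16, Park 60, Toma 51, Vance 77 → Rao.
The two rules agree on Rao.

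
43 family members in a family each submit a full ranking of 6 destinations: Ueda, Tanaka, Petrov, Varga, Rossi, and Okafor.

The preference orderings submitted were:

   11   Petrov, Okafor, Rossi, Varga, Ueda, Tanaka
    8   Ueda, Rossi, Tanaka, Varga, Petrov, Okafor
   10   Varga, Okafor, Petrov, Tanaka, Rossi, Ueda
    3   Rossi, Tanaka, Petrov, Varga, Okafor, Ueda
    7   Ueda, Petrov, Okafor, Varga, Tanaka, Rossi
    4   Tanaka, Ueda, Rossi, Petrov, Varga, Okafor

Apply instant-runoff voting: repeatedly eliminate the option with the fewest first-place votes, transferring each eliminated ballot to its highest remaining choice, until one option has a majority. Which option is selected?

Round 1: Ueda 15, Petrov 11, Varga 10, Tanaka 4, Rossi 3, Okafor 0. Okafor has the fewest and is eliminated.
Round 2: Ueda 15, Petrov 11, Varga 10, Tanaka 4, Rossi 3. Rossi has the fewest and is eliminated.
Round 3: Ueda 15, Petrov 11, Varga 10, Tanaka 7. Tanaka has the fewest and is eliminated.
Round 4: Ueda 19, Petrov 14, Varga 10. Varga has the fewest and is eliminated.
Round 5: Petrov 24, Ueda 19. Petrov has a majority.

Petrov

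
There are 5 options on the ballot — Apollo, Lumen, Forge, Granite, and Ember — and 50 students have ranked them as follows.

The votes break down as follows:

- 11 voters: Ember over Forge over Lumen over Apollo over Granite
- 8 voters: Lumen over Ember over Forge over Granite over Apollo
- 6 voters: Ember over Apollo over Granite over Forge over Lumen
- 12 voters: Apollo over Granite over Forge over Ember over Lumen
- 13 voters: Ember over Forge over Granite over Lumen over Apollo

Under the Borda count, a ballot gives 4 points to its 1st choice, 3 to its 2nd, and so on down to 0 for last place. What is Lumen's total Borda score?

Borda scores:
  Apollo: 11·1 + 8·0 + 6·3 + 12·4 + 13·0 = 77
  Lumen: 11·2 + 8·4 + 6·0 + 12·0 + 13·1 = 67
  Forge: 11·3 + 8·2 + 6·1 + 12·2 + 13·3 = 118
  Granite: 11·0 + 8·1 + 6·2 + 12·3 + 13·2 = 82
  Ember: 11·4 + 8·3 + 6·4 + 12·1 + 13·4 = 156

67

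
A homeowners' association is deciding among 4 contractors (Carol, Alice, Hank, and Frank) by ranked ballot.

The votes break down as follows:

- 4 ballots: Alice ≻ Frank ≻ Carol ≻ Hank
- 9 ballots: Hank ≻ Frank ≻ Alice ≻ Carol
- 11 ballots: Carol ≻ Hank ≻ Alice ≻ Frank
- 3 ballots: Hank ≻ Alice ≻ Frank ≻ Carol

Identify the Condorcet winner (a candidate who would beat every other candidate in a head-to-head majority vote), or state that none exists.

None — there is no Condorcet winner

Head-to-head results (27 voters total):
Carol vs Alice: Alice wins 16–11.
Carol vs Hank: Carol wins 15–12.
Carol vs Frank: Frank wins 16–11.
Alice vs Hank: Hank wins 23–4.
Alice vs Frank: Alice wins 18–9.
Hank vs Frank: Hank wins 23–4.
No candidate beats all others: Carol beats Hank beats Alice beats Carol, a majority cycle.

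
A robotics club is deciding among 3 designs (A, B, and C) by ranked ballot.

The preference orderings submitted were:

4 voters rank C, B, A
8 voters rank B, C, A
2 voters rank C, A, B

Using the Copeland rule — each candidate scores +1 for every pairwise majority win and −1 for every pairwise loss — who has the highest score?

B

Pairwise results:
  A vs B: B wins 12–2.
  A vs C: C wins 14–0.
  B vs C: B wins 8–6.
Copeland scores (wins − losses):
  A: 0 − 2 = -2
  B: 2 − 0 = 2
  C: 1 − 1 = 0
B has the best Copeland score.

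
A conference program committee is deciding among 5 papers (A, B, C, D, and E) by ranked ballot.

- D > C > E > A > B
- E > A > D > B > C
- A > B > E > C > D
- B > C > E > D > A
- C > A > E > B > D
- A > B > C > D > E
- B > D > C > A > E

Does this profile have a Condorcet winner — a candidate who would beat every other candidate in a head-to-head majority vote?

Head-to-head results (7 voters total):
A vs B: A wins 5–2.
A vs C: C wins 4–3.
A vs D: A wins 4–3.
A vs E: A wins 4–3.
B vs C: B wins 5–2.
B vs D: B wins 5–2.
B vs E: B wins 4–3.
C vs D: C wins 4–3.
C vs E: C wins 5–2.
D vs E: E wins 4–3.
No candidate beats all others: A beats B beats C beats A, a majority cycle.

No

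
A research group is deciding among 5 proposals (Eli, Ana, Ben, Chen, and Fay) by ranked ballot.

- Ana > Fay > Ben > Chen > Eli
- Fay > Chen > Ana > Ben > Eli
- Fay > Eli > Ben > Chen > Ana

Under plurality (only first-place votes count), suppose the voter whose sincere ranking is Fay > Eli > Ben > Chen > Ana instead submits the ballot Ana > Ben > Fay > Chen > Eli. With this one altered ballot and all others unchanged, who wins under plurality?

Ana

First-place totals with the altered ballot: Eli 0, Ana 2, Ben 0, Chen 0, Fay 1.
The switch changes the winner from Fay to Ana.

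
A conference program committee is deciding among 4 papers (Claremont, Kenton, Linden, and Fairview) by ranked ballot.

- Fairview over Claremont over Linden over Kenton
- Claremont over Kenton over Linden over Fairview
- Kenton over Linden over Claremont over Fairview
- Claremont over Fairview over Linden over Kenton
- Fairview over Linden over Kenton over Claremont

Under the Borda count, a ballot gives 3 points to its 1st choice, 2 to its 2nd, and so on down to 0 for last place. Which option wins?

Borda scores:
  Claremont: 2 + 3 + 1 + 3 + 0 = 9
  Kenton: 0 + 2 + 3 + 0 + 1 = 6
  Linden: 1 + 1 + 2 + 1 + 2 = 7
  Fairview: 3 + 0 + 0 + 2 + 3 = 8
Claremont has the highest total.

Claremont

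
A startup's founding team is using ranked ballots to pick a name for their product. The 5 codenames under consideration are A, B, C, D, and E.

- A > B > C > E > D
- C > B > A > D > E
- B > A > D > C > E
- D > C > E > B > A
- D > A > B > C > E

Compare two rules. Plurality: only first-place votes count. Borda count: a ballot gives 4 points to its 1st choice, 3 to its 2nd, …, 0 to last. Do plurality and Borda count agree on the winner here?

No

Plurality first-place counts: A 1, B 1, C 1, D 2, E 0 → D.
Borda totals: A 12, B 13, C 11, D 11, E 3 → B.
The two rules disagree: plurality picks D, Borda picks B.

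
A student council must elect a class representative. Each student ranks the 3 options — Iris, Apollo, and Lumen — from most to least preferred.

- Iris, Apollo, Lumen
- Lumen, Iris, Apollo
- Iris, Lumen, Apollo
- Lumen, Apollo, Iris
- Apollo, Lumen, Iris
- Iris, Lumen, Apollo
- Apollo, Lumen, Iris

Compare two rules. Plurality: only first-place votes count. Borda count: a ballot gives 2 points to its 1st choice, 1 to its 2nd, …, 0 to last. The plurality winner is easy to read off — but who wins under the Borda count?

Plurality first-place counts: Iris 3, Apollo 2, Lumen 2 → Iris.
Borda totals: Iris 7, Apollo 6, Lumen 8 → Lumen.

Lumen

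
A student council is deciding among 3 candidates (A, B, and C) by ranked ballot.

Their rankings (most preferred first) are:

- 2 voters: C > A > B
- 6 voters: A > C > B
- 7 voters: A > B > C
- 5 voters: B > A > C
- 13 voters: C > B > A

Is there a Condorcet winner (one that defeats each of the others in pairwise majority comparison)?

Head-to-head results (33 voters total):
A vs B: B wins 18–15.
A vs C: A wins 18–15.
B vs C: C wins 21–12.
No candidate beats all others: A beats C beats B beats A, a majority cycle.

No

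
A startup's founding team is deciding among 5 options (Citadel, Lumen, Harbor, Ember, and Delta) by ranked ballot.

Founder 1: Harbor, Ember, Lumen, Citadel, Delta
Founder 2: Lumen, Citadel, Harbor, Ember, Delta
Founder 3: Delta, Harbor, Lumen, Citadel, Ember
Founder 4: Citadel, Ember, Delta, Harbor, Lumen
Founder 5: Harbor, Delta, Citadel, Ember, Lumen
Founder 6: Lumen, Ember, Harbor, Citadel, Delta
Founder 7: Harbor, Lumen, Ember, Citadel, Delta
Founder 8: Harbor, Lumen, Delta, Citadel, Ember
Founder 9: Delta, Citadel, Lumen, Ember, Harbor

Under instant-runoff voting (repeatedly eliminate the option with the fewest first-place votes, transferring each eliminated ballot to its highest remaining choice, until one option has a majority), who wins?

Harbor

Round 1: Harbor 4, Lumen 2, Delta 2, Citadel 1, Ember 0. Ember has the fewest and is eliminated.
Round 2: Harbor 4, Lumen 2, Delta 2, Citadel 1. Citadel has the fewest and is eliminated.
Round 3: Harbor 4, Delta 3, Lumen 2. Lumen has the fewest and is eliminated.
Round 4: Harbor 6, Delta 3. Harbor has a majority.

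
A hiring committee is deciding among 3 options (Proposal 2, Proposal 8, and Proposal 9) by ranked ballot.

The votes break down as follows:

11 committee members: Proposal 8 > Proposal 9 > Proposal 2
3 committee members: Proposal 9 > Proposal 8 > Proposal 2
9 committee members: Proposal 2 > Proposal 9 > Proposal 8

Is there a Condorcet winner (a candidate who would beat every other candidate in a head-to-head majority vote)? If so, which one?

Head-to-head results (23 voters total):
Proposal 2 vs Proposal 8: Proposal 8 wins 14–9.
Proposal 2 vs Proposal 9: Proposal 9 wins 14–9.
Proposal 8 vs Proposal 9: Proposal 9 wins 12–11.
Proposal 9 beats each rival — Proposal 2 (14–9), Proposal 8 (12–11) — so Proposal 9 is the Condorcet winner.

Proposal 9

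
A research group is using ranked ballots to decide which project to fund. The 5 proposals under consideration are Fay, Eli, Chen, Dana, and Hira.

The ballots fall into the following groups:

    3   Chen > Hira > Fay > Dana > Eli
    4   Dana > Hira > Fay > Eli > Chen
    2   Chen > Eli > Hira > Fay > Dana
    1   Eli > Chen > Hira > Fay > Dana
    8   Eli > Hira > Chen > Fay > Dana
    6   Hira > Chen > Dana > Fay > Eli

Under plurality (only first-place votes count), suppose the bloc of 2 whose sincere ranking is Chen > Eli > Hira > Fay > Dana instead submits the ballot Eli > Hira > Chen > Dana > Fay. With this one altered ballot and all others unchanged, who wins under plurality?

First-place totals with the altered ballot: Fay 0, Eli 11, Chen 3, Dana 4, Hira 6.
The winner is unchanged: still Eli.

Eli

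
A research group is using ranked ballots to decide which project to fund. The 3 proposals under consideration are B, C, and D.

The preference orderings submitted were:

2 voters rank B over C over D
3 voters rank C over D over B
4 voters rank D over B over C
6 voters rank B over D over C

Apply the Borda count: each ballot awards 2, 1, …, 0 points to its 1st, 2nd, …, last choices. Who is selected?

Borda scores:
  B: 2·2 + 3·0 + 4·1 + 6·2 = 20
  C: 2·1 + 3·2 + 4·0 + 6·0 = 8
  D: 2·0 + 3·1 + 4·2 + 6·1 = 17
B has the highest total.

B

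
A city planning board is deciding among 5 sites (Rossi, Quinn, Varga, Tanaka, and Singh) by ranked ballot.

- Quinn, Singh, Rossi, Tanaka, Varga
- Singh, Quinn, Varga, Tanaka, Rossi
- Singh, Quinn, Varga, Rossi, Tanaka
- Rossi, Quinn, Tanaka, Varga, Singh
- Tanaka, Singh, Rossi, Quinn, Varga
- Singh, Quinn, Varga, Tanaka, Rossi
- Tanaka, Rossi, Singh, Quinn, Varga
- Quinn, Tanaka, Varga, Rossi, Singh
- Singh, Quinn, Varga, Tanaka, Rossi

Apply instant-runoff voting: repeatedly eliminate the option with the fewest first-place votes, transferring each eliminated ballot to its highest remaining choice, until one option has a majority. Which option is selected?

Round 1: Singh 4, Quinn 2, Tanaka 2, Rossi 1, Varga 0. Varga has the fewest and is eliminated.
Round 2: Singh 4, Quinn 2, Tanaka 2, Rossi 1. Rossi has the fewest and is eliminated.
Round 3: Singh 4, Quinn 3, Tanaka 2. Tanaka has the fewest and is eliminated.
Round 4: Singh 6, Quinn 3. Singh has a majority.

Singh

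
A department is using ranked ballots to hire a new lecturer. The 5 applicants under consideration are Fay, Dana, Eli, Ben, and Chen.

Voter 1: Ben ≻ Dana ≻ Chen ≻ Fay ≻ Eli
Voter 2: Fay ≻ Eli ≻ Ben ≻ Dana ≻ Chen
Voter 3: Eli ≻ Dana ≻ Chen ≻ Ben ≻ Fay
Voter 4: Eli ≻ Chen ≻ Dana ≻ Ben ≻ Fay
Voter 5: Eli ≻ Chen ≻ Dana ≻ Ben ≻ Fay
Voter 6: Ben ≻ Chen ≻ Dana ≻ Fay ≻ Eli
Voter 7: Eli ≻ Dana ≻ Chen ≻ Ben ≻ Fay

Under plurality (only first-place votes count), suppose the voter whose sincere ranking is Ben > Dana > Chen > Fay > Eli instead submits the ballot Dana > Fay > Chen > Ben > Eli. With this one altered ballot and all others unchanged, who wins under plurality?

Eli

First-place totals with the altered ballot: Fay 1, Dana 1, Eli 4, Ben 1, Chen 0.
The winner is unchanged: still Eli.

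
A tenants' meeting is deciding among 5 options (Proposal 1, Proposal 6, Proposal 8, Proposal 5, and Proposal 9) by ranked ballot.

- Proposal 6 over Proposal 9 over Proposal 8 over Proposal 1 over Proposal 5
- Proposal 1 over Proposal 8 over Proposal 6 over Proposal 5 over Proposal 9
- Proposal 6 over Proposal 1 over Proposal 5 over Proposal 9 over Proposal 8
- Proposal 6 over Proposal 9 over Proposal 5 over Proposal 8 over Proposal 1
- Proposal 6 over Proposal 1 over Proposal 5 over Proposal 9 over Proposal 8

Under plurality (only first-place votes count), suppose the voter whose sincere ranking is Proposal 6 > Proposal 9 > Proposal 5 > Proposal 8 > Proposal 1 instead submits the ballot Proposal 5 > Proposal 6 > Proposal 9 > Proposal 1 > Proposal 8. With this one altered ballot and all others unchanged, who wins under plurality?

First-place totals with the altered ballot: Proposal 1 1, Proposal 6 3, Proposal 8 0, Proposal 5 1, Proposal 9 0.
The winner is unchanged: still Proposal 6.

Proposal 6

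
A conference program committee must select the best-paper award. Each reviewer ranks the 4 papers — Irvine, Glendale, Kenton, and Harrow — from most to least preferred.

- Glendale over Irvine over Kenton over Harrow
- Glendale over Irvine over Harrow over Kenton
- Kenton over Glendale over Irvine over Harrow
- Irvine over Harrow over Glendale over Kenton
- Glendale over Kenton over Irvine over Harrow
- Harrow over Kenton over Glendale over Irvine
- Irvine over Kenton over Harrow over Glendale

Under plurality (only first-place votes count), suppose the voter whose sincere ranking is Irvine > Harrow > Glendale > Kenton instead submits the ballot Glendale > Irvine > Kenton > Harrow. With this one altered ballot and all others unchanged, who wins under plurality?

First-place totals with the altered ballot: Irvine 1, Glendale 4, Kenton 1, Harrow 1.
The winner is unchanged: still Glendale.

Glendale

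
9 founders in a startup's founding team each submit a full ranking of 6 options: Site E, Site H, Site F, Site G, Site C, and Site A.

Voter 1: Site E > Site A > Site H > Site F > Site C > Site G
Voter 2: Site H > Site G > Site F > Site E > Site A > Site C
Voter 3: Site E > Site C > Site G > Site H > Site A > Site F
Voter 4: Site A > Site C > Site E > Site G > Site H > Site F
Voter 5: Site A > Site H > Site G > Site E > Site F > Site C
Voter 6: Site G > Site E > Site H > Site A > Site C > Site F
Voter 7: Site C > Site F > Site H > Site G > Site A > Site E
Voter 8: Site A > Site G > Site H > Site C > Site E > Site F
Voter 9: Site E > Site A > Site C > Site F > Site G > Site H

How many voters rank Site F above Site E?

Ballots ranking Site F above Site E: 2.
Ballots ranking Site E above Site F: 7.
So 2 of 9 voters prefer Site F to Site E.

2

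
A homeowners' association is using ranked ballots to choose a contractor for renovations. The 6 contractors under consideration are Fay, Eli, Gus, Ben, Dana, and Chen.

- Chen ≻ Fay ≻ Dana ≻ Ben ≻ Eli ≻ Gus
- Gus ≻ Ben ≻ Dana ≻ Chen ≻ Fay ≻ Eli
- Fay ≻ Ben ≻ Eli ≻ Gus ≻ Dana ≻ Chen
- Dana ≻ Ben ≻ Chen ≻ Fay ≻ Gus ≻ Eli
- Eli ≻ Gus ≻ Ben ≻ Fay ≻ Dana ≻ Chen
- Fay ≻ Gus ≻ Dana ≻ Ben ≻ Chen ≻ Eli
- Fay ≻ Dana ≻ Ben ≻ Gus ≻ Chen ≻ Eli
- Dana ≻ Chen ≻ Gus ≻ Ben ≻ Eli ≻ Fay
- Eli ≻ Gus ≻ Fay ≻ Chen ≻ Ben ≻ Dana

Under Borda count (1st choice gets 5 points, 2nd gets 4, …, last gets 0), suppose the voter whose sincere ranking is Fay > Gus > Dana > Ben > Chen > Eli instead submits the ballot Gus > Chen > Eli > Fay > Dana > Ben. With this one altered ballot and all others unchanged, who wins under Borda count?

Borda totals with the altered ballot: Fay 24, Eli 18, Gus 26, Ben 23, Dana 23, Chen 21.
The switch changes the winner from Fay to Gus.

Gus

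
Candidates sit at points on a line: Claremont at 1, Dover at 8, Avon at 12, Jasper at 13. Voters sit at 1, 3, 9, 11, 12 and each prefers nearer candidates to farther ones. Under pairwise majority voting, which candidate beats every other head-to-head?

Dover

With single-peaked preferences on a line, the Condorcet winner is the candidate closest to the median voter.
The median voter (position 9) is closest to Dover at 8.
Check: Dover vs Jasper — voters closer to Dover: 3 of 5.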